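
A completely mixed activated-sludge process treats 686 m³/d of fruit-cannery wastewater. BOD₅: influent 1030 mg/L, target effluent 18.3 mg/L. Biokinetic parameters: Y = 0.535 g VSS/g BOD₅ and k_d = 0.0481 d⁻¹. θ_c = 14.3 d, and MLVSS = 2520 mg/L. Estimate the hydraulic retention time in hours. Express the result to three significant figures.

From the SRT design equation V = Y Q (S₀−S) θ_c / [X (1 + k_d θ_c)] = 0.535 × 686 × (1030 − 18.3) × 14.3 / [2520 × (1 + 0.0481 × 14.3)] = 5.31×10^6 / 4253 = 1248 m³.
HRT = V/Q = 1248 m³ / 686 m³·d⁻¹ = 1.820 d × 24 = 43.67 h.

τ ≈ 43.7 h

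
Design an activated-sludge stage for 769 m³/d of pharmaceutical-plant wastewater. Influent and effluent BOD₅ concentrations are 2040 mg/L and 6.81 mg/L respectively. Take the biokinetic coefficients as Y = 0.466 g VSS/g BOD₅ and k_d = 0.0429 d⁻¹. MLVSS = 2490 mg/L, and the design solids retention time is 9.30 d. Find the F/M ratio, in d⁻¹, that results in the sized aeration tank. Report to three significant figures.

From the SRT design equation V = Y Q (S₀−S) θ_c / [X (1 + k_d θ_c)] = 0.466 × 769 × (2040 − 6.81) × 9.30 / [2490 × (1 + 0.0429 × 9.30)] = 6.78×10^6 / 3483 = 1945 m³.
F/M = Q·S₀ / (V·X) = 769 × 2040 / (1945 × 2490) = 0.3239 g BOD₅·(g VSS·d)⁻¹.

F/M ≈ 0.324 d⁻¹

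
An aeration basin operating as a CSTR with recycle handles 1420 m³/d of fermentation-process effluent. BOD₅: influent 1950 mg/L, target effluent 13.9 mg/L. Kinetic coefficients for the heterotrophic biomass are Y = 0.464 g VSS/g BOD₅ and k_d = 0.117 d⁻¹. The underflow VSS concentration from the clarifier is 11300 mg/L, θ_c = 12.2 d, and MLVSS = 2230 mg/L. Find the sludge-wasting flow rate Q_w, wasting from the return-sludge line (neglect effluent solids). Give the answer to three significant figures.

From the SRT design equation V = Y Q (S₀−S) θ_c / [X (1 + k_d θ_c)] = 0.464 × 1420 × (1950 − 13.9) × 12.2 / [2230 × (1 + 0.117 × 12.2)] = 1.56×10^7 / 5413 = 2875 m³.
θ_c = V·X/(Q_w·X_r) when wasting from the recycle, so Q_w = V·X/(θ_c·X_r) = 2875 × 2230 / (12.2 × 11300) = 46.51 m³/d.

Q_w ≈ 46.5 m³/d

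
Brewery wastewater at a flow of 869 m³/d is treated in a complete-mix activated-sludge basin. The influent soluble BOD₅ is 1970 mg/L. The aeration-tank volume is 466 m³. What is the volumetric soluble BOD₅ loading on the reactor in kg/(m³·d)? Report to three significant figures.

Applied soluble BOD₅ load per unit volume = Q·S₀/V = (869 × 1970/1000)/466.0 = 3.674 kg soluble BOD₅·m⁻³·d⁻¹.

L_v ≈ 3.67 kg soluble BOD₅/(m³·d)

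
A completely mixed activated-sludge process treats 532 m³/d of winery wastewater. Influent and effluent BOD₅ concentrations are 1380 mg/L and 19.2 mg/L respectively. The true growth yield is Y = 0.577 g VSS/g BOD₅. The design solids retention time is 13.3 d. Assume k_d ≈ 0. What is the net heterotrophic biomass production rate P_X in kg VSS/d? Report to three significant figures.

P_X ≈ 418 kg VSS/d

No decay correction is needed, so Y_obs = Y = 0.577.
Mass of BOD₅ removed per day: Q(S₀ − S) = 532 × 1361 g/m³ = 723.9 kg/d.
So the net sludge growth is P_X = 0.5770 × 723.9 = 417.7 kg VSS/d.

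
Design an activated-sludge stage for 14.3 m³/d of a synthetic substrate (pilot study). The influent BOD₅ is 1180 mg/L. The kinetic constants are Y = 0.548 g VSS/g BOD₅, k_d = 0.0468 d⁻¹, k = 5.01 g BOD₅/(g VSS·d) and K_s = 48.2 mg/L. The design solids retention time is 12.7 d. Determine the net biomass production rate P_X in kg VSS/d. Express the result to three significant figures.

From the Monod/SRT balance for a CMAS, S = K_s·(1+k_d θ_c)/[θ_c·(Y k − k_d) − 1] = 48.2 × (1 + 0.0468 × 12.7) / [12.7 × (0.548 × 5.01 − 0.0468) − 1] = 76.85 / 33.27 = 2.310 mg/L.
Y_obs = Y / (1 + k_d θ_c) = 0.548 / (1 + 0.0468 × 12.7) = 0.548 / 1.594 = 0.3437.
Mass of BOD₅ removed per day: Q(S₀ − S) = 14.3 × 1178 g/m³ = 16.84 kg/d.
P_X = Y_obs · Q(S₀ − S) = 0.3437 × 16.84 = 5.788 kg VSS/d.

P_X ≈ 5.79 kg VSS/d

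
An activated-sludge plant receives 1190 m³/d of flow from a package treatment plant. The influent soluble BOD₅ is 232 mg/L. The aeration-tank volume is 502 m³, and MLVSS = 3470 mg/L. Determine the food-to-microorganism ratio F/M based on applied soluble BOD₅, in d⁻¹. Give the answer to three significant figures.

F/M = Q·S₀ / (V·X) = 1190 × 232 / (502.0 × 3470) = 0.1585 g soluble BOD₅·(g VSS·d)⁻¹.

F/M ≈ 0.158 d⁻¹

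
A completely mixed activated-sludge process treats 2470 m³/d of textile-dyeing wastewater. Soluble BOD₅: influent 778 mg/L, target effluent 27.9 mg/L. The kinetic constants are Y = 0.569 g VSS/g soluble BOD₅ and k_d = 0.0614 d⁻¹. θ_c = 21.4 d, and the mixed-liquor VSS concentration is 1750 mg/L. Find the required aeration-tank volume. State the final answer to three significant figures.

From the SRT design equation V = Y Q (S₀−S) θ_c / [X (1 + k_d θ_c)] = 0.569 × 2470 × (778 − 27.9) × 21.4 / [1750 × (1 + 0.0614 × 21.4)] = 2.26×10^7 / 4049 = 5571 m³.

V ≈ 5570 m³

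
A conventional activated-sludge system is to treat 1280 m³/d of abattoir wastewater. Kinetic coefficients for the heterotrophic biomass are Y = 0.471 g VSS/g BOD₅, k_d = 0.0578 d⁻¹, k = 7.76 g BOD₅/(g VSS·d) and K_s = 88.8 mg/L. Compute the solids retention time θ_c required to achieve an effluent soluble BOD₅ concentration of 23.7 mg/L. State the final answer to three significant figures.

θ_c ≈ 1.40 d

Specific growth rate at S = 23.7 mg/L: μ = YkS/(K_s+S) = 0.471·7.76·23.7/(88.8+23.7) = 0.7700 d⁻¹.
θ_c = 1/(μ − k_d) = 1/(0.7700 − 0.0578) = 1/0.7122 = 1.404 d.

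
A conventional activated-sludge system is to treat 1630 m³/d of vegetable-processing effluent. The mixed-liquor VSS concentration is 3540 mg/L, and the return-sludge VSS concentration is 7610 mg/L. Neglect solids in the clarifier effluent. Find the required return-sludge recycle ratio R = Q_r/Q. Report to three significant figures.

Mass balance around the secondary clarifier (neglecting effluent solids): R = X / (X_r − X) = 3540 / (7610 − 3540) = 0.8698.

R ≈ 0.870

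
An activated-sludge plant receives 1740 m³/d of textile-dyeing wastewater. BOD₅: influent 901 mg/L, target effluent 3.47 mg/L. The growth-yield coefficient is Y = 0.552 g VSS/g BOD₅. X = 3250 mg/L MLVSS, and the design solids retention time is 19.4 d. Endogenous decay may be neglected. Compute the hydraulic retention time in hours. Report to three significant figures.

With k_d = 0 the design equation reduces to V = Y Q (S₀−S) θ_c / X = 0.552 × 1740 × (901 − 3.47) × 19.4 / 3250 = 5146 m³.
Hydraulic retention time τ = V/Q = 5146 / 1740 = 2.957 d = 70.98 h.

τ ≈ 71.0 h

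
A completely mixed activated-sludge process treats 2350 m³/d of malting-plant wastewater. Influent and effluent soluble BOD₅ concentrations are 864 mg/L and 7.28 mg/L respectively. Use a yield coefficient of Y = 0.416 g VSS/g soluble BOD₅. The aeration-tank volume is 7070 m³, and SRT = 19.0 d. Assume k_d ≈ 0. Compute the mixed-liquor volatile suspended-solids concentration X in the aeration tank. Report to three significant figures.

X ≈ 2250 mg/L

X = Y·Q·ΔS·θ_c / V = 0.416 × 2350 × (864 − 7.28) × 19.0 / 7070 = 2251 mg/L.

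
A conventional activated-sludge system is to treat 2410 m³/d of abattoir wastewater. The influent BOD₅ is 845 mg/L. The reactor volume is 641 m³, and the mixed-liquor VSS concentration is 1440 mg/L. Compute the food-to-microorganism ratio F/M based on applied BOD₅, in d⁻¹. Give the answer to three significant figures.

F/M = Q·S₀ / (V·X) = 2410 × 845 / (641.0 × 1440) = 2.206 g BOD₅·(g VSS·d)⁻¹.

F/M ≈ 2.21 d⁻¹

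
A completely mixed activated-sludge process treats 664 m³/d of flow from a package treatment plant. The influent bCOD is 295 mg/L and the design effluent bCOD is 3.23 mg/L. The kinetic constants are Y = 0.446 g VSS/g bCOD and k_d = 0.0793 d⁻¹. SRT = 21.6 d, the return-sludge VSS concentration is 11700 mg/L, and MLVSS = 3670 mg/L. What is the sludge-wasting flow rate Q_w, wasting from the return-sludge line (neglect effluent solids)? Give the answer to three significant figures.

Rearranging the biomass balance for a CMAS with decay, V = Y·Q·ΔS·θ_c / [X·(1+k_d θ_c)] = 0.446 × 664 × (295 − 3.23) × 21.6 / [3670 × (1 + 0.0793 × 21.6)] = 1.87×10^6 / 9956 = 187.5 m³.
θ_c = V·X/(Q_w·X_r) when wasting from the recycle, so Q_w = V·X/(θ_c·X_r) = 187.5 × 3670 / (21.6 × 11700) = 2.722 m³/d.

Q_w ≈ 2.72 m³/d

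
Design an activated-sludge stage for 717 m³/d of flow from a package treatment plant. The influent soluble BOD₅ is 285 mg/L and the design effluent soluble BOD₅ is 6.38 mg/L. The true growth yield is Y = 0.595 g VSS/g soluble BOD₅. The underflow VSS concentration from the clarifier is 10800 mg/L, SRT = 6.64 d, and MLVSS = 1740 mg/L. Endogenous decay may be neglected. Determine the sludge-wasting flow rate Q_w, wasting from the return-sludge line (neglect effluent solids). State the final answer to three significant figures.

Q_w ≈ 11.0 m³/d

With k_d = 0 the design equation reduces to V = Y Q (S₀−S) θ_c / X = 0.595 × 717 × (285 − 6.38) × 6.64 / 1740 = 453.6 m³.
Wasting from the return line (neglecting effluent solids): Q_w = V·X / (θ_c·X_r) = 453.6 × 1740 / (6.64 × 10800) = 11.01 m³/d.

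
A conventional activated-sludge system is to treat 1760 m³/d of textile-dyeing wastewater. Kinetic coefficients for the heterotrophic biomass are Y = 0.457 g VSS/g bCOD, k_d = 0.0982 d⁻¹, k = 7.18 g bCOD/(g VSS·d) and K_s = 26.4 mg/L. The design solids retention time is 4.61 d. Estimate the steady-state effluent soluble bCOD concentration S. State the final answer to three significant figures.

Effluent substrate depends only on kinetics and SRT: S = K_s(1 + k_d θ_c) / [θ_c(Yk − k_d) − 1] = 26.4 × (1 + 0.0982 × 4.61) / [4.61 × (0.457 × 7.18 − 0.0982) − 1] = 38.35 / 13.67 = 2.805 mg/L.

S ≈ 2.80 mg/L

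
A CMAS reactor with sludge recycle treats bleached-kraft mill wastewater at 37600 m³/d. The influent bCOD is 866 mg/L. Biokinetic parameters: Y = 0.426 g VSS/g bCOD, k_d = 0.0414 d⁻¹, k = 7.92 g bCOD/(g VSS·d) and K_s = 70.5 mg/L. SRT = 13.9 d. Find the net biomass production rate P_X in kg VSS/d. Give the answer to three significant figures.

Effluent substrate depends only on kinetics and SRT: S = K_s(1 + k_d θ_c) / [θ_c(Yk − k_d) − 1] = 70.5 × (1 + 0.0414 × 13.9) / [13.9 × (0.426 × 7.92 − 0.0414) − 1] = 111.1 / 45.32 = 2.451 mg/L.
The observed yield is Y_obs = Y/(1 + k_d·θ_c) = 0.426 / (1 + 0.0414 × 13.9) = 0.426 / 1.575 = 0.2704 g VSS per g bCOD removed.
Q·(S₀ − S) = 37600 × (866 − 2.45) × 10⁻³ = 32469 kg/d removed.
So the net sludge growth is P_X = 0.2704 × 32469 = 8780 kg VSS/d.

P_X ≈ 8780 kg VSS/d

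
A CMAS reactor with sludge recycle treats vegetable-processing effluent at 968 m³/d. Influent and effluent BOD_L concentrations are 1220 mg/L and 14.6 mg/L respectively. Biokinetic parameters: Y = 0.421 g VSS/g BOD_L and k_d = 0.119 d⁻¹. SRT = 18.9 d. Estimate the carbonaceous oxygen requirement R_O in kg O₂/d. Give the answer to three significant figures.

R_O ≈ 952 kg O₂/d

Y_obs = Y / (1 + k_d θ_c) = 0.421 / (1 + 0.119 × 18.9) = 0.421 / 3.249 = 0.1296.
Q·(S₀ − S) = 968 × (1220 − 14.6) × 10⁻³ = 1167 kg/d removed.
Net sludge production P_X = 0.1296 × 1167 = 151.2 kg VSS/d.
R_O = Q·(S₀ − S) − 1.42·P_X = 1167 − 1.42 × 151.2 = 952.1 kg O₂/d.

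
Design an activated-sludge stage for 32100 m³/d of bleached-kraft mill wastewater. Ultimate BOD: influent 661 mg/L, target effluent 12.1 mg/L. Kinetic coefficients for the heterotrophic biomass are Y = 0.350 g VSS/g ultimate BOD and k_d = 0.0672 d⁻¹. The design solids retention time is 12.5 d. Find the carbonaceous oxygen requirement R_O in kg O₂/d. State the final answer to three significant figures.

The observed yield is Y_obs = Y/(1 + k_d·θ_c) = 0.350 / (1 + 0.0672 × 12.5) = 0.350 / 1.840 = 0.1902 g VSS per g ultimate BOD removed.
Q·(S₀ − S) = 32100 × (661 − 12.1) × 10⁻³ = 20830 kg/d removed.
P_X = Y_obs·Q·(S₀ − S) = 0.1902 × 20830 = 3962 kg VSS/d.
R_O = Q·(S₀ − S) − 1.42·P_X = 20830 − 1.42 × 3962 = 15203 kg O₂/d.

R_O ≈ 15200 kg O₂/d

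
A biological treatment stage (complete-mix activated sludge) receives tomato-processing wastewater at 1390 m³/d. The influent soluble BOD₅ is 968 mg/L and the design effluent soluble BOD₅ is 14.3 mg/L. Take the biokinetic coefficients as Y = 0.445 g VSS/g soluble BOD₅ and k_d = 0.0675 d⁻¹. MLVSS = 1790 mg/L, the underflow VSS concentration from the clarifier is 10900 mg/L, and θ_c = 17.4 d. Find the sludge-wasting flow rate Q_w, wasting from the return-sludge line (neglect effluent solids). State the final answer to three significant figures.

Q_w ≈ 24.9 m³/d

Steady-state biomass mass balance: V·X·(1 + k_d·θ_c) = Y·Q·(S₀ − S)·θ_c, so V = 0.445 × 1390 × (968 − 14.3) × 17.4 / [1790 × (1 + 0.0675 × 17.4)] = 1.03×10^7 / 3892 = 2637 m³.
Q_w = (V·X)/(θ_c X_r) = 2637 × 1790 / (17.4 × 10900) = 24.89 m³/d.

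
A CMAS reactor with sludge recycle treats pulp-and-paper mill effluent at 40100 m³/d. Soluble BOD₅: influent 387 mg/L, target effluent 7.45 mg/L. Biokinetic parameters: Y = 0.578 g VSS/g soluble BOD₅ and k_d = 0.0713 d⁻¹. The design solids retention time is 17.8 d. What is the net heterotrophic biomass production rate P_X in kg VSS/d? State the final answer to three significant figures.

P_X ≈ 3880 kg VSS/d

Y_obs = Y / (1 + k_d θ_c) = 0.578 / (1 + 0.0713 × 17.8) = 0.578 / 2.269 = 0.2547.
Substrate removed = Q·(S₀ − S) = 40100 m³/d × (387 − 7.45) g/m³ = 1.52×10^7 g/d = 15220 kg/d.
So the net sludge growth is P_X = 0.2547 × 15220 = 3877 kg VSS/d.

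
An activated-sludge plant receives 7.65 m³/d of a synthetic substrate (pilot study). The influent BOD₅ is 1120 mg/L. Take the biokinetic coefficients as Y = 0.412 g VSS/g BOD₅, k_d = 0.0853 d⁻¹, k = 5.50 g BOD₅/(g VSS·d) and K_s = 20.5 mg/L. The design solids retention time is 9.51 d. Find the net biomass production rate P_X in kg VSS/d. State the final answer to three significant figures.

P_X ≈ 1.95 kg VSS/d

For a completely mixed reactor with recycle the Lawrence–McCarty relation gives S = K_s·(1 + k_d·θ_c) / [θ_c·(Y·k − k_d) − 1] = 20.5 × (1 + 0.0853 × 9.51) / [9.51 × (0.412 × 5.50 − 0.0853) − 1] = 37.13 / 19.74 = 1.881 mg/L.
The observed yield is Y_obs = Y/(1 + k_d·θ_c) = 0.412 / (1 + 0.0853 × 9.51) = 0.412 / 1.811 = 0.2275 g VSS per g BOD₅ removed.
Q·(S₀ − S) = 7.65 × (1120 − 1.88) × 10⁻³ = 8.554 kg/d removed.
P_X = Y_obs · Q(S₀ − S) = 0.2275 × 8.554 = 1.946 kg VSS/d.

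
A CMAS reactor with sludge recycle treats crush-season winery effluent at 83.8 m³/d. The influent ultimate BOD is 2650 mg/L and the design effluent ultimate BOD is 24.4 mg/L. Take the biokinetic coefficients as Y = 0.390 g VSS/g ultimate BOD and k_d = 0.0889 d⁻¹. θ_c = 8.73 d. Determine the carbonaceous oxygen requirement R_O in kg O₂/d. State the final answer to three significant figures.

R_O ≈ 151 kg O₂/d

Observed yield with endogenous decay: Y_obs = Y / (1 + k_d·θ_c) = 0.390 / (1 + 0.0889 × 8.73) = 0.390 / 1.776 = 0.2196 g VSS/g ultimate BOD.
ΔS = 2650 − 24.4 = 2626 mg/L, so the substrate removal rate is 83.8 × 2626/1000 = 220.0 kg ultimate BOD/d.
Net sludge production P_X = 0.2196 × 220.0 = 48.31 kg VSS/d.
R_O = Q·ΔS − 1.42 P_X = 220.0 − 68.61 = 151.4 kg O₂/d.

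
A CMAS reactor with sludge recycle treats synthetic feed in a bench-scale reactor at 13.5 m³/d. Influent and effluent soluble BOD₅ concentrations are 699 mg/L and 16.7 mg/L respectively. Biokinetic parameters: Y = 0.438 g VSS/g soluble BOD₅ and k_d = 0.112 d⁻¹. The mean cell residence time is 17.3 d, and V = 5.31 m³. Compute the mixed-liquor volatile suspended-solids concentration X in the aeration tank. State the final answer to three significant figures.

From V·X·(1 + k_d·θ_c) = Y·Q·(S₀ − S)·θ_c: X = 0.438 × 13.5 × (699 − 16.7) × 17.3 / [5.31 × (1 + 0.112 × 17.3)] = 4474 mg/L.

X ≈ 4470 mg/L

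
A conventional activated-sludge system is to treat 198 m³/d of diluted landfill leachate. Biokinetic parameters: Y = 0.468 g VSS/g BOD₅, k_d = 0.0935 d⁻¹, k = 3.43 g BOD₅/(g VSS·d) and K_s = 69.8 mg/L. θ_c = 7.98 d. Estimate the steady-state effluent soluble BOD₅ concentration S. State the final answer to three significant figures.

S ≈ 11.0 mg/L

For a completely mixed reactor with recycle the Lawrence–McCarty relation gives S = K_s·(1 + k_d·θ_c) / [θ_c·(Y·k − k_d) − 1] = 69.8 × (1 + 0.0935 × 7.98) / [7.98 × (0.468 × 3.43 − 0.0935) − 1] = 121.9 / 11.06 = 11.02 mg/L.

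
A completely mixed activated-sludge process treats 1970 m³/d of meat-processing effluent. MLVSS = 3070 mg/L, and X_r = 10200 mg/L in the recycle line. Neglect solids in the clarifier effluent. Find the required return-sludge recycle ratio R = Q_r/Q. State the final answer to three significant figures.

R ≈ 0.431

R = Q_r/Q = X/(X_r − X) = 3070 / (10200 − 3070) = 0.4306.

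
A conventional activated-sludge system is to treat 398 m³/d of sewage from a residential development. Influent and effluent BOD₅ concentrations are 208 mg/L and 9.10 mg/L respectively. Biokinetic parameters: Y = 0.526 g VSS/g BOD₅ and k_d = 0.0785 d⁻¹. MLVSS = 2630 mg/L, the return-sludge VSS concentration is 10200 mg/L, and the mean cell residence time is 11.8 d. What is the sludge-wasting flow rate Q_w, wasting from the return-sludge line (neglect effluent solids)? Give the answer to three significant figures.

Rearranging the biomass balance for a CMAS with decay, V = Y·Q·ΔS·θ_c / [X·(1+k_d θ_c)] = 0.526 × 398 × (208 − 9.10) × 11.8 / [2630 × (1 + 0.0785 × 11.8)] = 4.91×10^5 / 5066 = 96.99 m³.
θ_c = V·X/(Q_w·X_r) when wasting from the recycle, so Q_w = V·X/(θ_c·X_r) = 96.99 × 2630 / (11.8 × 10200) = 2.119 m³/d.

Q_w ≈ 2.12 m³/d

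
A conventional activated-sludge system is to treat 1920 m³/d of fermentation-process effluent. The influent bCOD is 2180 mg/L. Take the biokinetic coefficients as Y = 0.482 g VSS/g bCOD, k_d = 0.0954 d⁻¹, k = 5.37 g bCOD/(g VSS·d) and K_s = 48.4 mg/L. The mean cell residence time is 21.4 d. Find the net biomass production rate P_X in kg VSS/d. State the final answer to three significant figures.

For a completely mixed reactor with recycle the Lawrence–McCarty relation gives S = K_s·(1 + k_d·θ_c) / [θ_c·(Y·k − k_d) − 1] = 48.4 × (1 + 0.0954 × 21.4) / [21.4 × (0.482 × 5.37 − 0.0954) − 1] = 147.2 / 52.35 = 2.812 mg/L.
Y_obs = Y / (1 + k_d θ_c) = 0.482 / (1 + 0.0954 × 21.4) = 0.482 / 3.042 = 0.1585.
Substrate removed = Q·(S₀ − S) = 1920 m³/d × (2180 − 2.81) g/m³ = 4.18×10^6 g/d = 4180 kg/d.
P_X = Y_obs · Q(S₀ − S) = 0.1585 × 4180 = 662.4 kg VSS/d.

P_X ≈ 662 kg VSS/d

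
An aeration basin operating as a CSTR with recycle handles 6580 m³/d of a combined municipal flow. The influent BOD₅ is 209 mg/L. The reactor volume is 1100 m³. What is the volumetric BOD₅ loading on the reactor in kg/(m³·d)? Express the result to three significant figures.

Volumetric loading L_v = Q·S₀ / V = 6580 × 209 g/m³ / 1100 m³ = 1250 g/(m³·d) = 1.250 kg BOD₅/(m³·d).

L_v ≈ 1.25 kg BOD₅/(m³·d)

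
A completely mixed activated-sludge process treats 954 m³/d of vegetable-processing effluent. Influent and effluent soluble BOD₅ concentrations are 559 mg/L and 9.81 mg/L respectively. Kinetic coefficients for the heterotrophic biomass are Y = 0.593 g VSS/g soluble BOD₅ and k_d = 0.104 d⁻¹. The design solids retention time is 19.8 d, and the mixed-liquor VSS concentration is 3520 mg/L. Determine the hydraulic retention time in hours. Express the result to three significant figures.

τ ≈ 14.4 h

Rearranging the biomass balance for a CMAS with decay, V = Y·Q·ΔS·θ_c / [X·(1+k_d θ_c)] = 0.593 × 954 × (559 − 9.81) × 19.8 / [3520 × (1 + 0.104 × 19.8)] = 6.15×10^6 / 10768 = 571.3 m³.
τ = V/Q = 571.3/954 = 0.5988 d, or 14.37 h.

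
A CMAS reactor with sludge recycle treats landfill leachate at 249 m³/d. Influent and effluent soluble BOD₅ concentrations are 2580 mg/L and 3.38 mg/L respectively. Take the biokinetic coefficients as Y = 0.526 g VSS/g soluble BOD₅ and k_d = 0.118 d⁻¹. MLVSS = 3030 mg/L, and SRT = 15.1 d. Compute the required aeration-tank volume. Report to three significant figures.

V ≈ 605 m³

From the SRT design equation V = Y Q (S₀−S) θ_c / [X (1 + k_d θ_c)] = 0.526 × 249 × (2580 − 3.38) × 15.1 / [3030 × (1 + 0.118 × 15.1)] = 5.1×10^6 / 8429 = 604.6 m³.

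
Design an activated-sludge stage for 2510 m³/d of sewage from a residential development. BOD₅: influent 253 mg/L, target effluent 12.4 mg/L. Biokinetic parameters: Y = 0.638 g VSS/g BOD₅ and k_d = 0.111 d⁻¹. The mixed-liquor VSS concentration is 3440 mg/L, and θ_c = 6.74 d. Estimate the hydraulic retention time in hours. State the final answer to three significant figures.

Steady-state biomass mass balance: V·X·(1 + k_d·θ_c) = Y·Q·(S₀ − S)·θ_c, so V = 0.638 × 2510 × (253 − 12.4) × 6.74 / [3440 × (1 + 0.111 × 6.74)] = 2.6×10^6 / 6014 = 431.8 m³.
HRT = V/Q = 431.8 m³ / 2510 m³·d⁻¹ = 0.1720 d × 24 = 4.129 h.

τ ≈ 4.13 h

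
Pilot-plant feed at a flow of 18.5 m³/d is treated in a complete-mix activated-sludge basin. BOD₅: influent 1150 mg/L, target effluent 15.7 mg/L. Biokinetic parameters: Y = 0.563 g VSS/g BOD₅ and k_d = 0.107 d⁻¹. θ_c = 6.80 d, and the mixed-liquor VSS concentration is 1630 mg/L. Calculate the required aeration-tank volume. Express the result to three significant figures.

From the SRT design equation V = Y Q (S₀−S) θ_c / [X (1 + k_d θ_c)] = 0.563 × 18.5 × (1150 − 15.7) × 6.80 / [1630 × (1 + 0.107 × 6.80)] = 8.03×10^4 / 2816 = 28.53 m³.

V ≈ 28.5 m³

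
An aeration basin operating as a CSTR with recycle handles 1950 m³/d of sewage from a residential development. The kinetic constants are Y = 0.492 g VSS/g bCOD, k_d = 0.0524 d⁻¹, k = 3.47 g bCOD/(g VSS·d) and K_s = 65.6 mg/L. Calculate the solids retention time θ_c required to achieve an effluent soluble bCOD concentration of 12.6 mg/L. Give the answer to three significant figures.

θ_c ≈ 4.49 d

At the target effluent, Y k S/(K_s+S) = 0.492×3.47×12.6/78.20 = 0.2751 d⁻¹.
Then 1/θ_c = μ − k_d = 0.2751 − 0.0524 = 0.2227 d⁻¹, giving θ_c = 4.491 d.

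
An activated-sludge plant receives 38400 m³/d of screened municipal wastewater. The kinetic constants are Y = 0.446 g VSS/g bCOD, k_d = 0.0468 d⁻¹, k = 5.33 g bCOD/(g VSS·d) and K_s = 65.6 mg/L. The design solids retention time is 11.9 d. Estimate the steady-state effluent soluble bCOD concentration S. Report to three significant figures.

S ≈ 3.82 mg/L

Effluent substrate depends only on kinetics and SRT: S = K_s(1 + k_d θ_c) / [θ_c(Yk − k_d) − 1] = 65.6 × (1 + 0.0468 × 11.9) / [11.9 × (0.446 × 5.33 − 0.0468) − 1] = 102.1 / 26.73 = 3.821 mg/L.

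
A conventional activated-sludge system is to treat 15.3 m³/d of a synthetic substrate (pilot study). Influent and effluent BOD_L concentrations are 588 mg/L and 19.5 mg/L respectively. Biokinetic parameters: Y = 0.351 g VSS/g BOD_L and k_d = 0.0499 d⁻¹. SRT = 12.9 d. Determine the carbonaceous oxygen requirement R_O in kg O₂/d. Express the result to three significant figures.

R_O ≈ 6.06 kg O₂/d

Observed yield with endogenous decay: Y_obs = Y / (1 + k_d·θ_c) = 0.351 / (1 + 0.0499 × 12.9) = 0.351 / 1.644 = 0.2135 g VSS/g BOD_L.
Mass of BOD_L removed per day: Q(S₀ − S) = 15.3 × 568.5 g/m³ = 8.698 kg/d.
Net sludge production P_X = 0.2135 × 8.698 = 1.857 kg VSS/d.
R_O = Q·(S₀ − S) − 1.42·P_X = 8.698 − 1.42 × 1.857 = 6.061 kg O₂/d.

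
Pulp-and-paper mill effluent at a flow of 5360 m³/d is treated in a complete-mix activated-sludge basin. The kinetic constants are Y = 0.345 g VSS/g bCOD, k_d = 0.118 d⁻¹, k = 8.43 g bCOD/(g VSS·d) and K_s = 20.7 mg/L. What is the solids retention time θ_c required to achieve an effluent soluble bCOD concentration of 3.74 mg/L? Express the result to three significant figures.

θ_c ≈ 3.06 d

At the target effluent, Y k S/(K_s+S) = 0.345×8.43×3.74/24.44 = 0.4451 d⁻¹.
Then 1/θ_c = μ − k_d = 0.4451 − 0.118 = 0.3271 d⁻¹, giving θ_c = 3.058 d.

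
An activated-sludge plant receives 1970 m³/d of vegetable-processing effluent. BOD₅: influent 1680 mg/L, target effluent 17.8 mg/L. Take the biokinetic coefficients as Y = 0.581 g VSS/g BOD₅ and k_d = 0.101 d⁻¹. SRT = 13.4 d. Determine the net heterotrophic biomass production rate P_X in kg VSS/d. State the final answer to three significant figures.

Y_obs = Y / (1 + k_d θ_c) = 0.581 / (1 + 0.101 × 13.4) = 0.581 / 2.353 = 0.2469.
Mass of BOD₅ removed per day: Q(S₀ − S) = 1970 × 1662 g/m³ = 3275 kg/d.
So the net sludge growth is P_X = 0.2469 × 3275 = 808.4 kg VSS/d.

P_X ≈ 808 kg VSS/d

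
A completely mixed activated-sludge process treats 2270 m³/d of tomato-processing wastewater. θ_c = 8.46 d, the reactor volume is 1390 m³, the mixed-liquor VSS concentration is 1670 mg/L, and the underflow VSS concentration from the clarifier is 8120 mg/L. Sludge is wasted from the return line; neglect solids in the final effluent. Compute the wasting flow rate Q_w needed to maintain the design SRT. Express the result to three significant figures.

Wasting from the return line (neglecting effluent solids): Q_w = V·X / (θ_c·X_r) = 1390 × 1670 / (8.46 × 8120) = 33.79 m³/d.

Q_w ≈ 33.8 m³/d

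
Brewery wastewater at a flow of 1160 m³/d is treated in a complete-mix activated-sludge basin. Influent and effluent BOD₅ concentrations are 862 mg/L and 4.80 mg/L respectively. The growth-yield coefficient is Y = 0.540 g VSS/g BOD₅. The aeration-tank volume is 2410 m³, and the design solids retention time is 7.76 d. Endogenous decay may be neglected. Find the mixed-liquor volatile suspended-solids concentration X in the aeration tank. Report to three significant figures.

From V·X = Y·Q·(S₀ − S)·θ_c (decay neglected): X = 0.540 × 1160 × (862 − 4.80) × 7.76 / 2410 = 1729 mg/L.

X ≈ 1730 mg/L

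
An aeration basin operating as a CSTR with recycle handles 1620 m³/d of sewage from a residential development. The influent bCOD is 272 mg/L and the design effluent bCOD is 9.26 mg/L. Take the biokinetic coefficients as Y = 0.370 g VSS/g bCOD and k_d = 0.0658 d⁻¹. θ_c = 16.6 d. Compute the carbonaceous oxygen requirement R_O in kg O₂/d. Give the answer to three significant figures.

R_O ≈ 319 kg O₂/d

The observed yield is Y_obs = Y/(1 + k_d·θ_c) = 0.370 / (1 + 0.0658 × 16.6) = 0.370 / 2.092 = 0.1768 g VSS per g bCOD removed.
ΔS = 272 − 9.26 = 262.7 mg/L, so the substrate removal rate is 1620 × 262.7/1000 = 425.6 kg bCOD/d.
P_X = Y_obs·Q·(S₀ − S) = 0.1768 × 425.6 = 75.27 kg VSS/d.
Carbonaceous O₂ demand = substrate oxidised − cell-mass equivalent = 425.6 − 1.42 × 75.27 = 318.8 kg O₂/d.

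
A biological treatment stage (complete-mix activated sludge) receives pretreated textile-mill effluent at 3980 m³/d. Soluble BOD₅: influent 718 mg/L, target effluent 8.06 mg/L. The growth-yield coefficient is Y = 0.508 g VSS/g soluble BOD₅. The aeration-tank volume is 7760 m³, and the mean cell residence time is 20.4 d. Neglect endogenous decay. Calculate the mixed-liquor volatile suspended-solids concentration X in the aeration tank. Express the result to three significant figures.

X ≈ 3770 mg/L

From V·X = Y·Q·(S₀ − S)·θ_c (decay neglected): X = 0.508 × 3980 × (718 − 8.06) × 20.4 / 7760 = 3773 mg/L.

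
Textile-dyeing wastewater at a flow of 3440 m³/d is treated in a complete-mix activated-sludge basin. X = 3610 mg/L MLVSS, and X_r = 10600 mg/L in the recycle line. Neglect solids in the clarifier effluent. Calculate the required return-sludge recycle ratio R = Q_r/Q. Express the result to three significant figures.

R ≈ 0.516

R = Q_r/Q = X/(X_r − X) = 3610 / (10600 − 3610) = 0.5165.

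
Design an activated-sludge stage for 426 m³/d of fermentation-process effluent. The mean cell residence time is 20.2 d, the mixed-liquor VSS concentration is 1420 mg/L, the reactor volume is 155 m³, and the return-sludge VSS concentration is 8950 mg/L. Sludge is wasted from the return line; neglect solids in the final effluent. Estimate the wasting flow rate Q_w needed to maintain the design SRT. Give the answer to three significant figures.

Q_w ≈ 1.22 m³/d

Q_w = (V·X)/(θ_c X_r) = 155.0 × 1420 / (20.2 × 8950) = 1.217 m³/d.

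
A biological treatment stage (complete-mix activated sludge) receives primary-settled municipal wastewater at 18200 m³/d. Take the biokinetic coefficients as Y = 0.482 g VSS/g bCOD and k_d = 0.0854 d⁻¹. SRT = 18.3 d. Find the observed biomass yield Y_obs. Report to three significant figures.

The observed yield is Y_obs = Y/(1 + k_d·θ_c) = 0.482 / (1 + 0.0854 × 18.3) = 0.482 / 2.563 = 0.1881 g VSS per g bCOD removed.

Y_obs ≈ 0.188 g VSS/g bCOD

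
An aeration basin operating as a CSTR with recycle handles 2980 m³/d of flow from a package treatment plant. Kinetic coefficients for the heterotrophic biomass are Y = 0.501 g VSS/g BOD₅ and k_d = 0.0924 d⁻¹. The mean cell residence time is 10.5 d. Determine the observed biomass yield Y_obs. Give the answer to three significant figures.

Y_obs ≈ 0.254 g VSS/g BOD₅

Y_obs = Y / (1 + k_d θ_c) = 0.501 / (1 + 0.0924 × 10.5) = 0.501 / 1.970 = 0.2543.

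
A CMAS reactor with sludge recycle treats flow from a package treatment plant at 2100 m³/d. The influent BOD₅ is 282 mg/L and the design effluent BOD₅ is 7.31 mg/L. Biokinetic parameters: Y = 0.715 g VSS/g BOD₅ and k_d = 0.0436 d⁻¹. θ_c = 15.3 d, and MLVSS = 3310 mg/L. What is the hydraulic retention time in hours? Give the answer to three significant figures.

τ ≈ 13.1 h

Steady-state biomass mass balance: V·X·(1 + k_d·θ_c) = Y·Q·(S₀ − S)·θ_c, so V = 0.715 × 2100 × (282 − 7.31) × 15.3 / [3310 × (1 + 0.0436 × 15.3)] = 6.31×10^6 / 5518 = 1144 m³.
HRT = V/Q = 1144 m³ / 2100 m³·d⁻¹ = 0.5446 d × 24 = 13.07 h.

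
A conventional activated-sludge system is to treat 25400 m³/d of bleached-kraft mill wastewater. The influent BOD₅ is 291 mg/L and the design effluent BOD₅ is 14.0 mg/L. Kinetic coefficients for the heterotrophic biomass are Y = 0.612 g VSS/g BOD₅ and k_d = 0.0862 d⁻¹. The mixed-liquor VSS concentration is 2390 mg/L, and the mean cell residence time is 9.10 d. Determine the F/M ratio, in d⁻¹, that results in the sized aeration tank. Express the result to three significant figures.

Rearranging the biomass balance for a CMAS with decay, V = Y·Q·ΔS·θ_c / [X·(1+k_d θ_c)] = 0.612 × 25400 × (291 − 14.0) × 9.10 / [2390 × (1 + 0.0862 × 9.10)] = 3.92×10^7 / 4265 = 9188 m³.
F/M = Q·S₀ / (V·X) = 25400 × 291 / (9188 × 2390) = 0.3366 g BOD₅·(g VSS·d)⁻¹.

F/M ≈ 0.337 d⁻¹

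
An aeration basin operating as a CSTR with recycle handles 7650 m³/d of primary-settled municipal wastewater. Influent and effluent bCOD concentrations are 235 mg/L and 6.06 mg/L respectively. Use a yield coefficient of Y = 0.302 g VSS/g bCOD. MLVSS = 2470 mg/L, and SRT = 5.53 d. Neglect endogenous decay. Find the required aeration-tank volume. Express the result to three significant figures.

V·X = Y·Q·ΔS·θ_c gives V = 0.302 × 7650 × (235 − 6.06) × 5.53 / 2470 = 1184 m³.

V ≈ 1180 m³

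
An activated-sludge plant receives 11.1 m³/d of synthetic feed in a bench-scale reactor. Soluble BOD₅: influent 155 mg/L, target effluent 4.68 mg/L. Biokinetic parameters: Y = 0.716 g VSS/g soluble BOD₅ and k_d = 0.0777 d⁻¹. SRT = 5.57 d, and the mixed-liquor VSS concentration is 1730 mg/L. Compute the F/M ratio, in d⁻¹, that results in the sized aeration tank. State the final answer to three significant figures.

From the SRT design equation V = Y Q (S₀−S) θ_c / [X (1 + k_d θ_c)] = 0.716 × 11.1 × (155 − 4.68) × 5.57 / [1730 × (1 + 0.0777 × 5.57)] = 6.65×10^3 / 2479 = 2.685 m³.
F/M = applied load / biomass = Q·S₀/(V·X) = 11.1 × 155 / (2.685 × 1730) = 0.3704 d⁻¹.

F/M ≈ 0.370 d⁻¹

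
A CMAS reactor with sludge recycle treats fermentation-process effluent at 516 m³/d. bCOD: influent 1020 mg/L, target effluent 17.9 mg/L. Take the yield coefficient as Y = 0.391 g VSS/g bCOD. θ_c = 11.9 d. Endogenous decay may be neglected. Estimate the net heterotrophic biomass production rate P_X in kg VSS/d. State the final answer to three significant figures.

P_X ≈ 202 kg VSS/d

With endogenous decay neglected, the observed yield equals the true yield: Y_obs = Y = 0.391 g VSS/g bCOD.
ΔS = 1020 − 17.9 = 1002 mg/L, so the substrate removal rate is 516 × 1002/1000 = 517.1 kg bCOD/d.
Biomass produced: P_X = Y_obs·Q·ΔS = 0.3910 × 517.1 ≈ 202.2 kg VSS/d.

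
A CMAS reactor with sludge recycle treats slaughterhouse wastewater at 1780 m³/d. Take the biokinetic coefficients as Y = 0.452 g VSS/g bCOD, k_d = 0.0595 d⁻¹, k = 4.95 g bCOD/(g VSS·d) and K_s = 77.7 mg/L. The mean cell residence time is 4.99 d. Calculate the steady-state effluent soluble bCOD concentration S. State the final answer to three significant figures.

S ≈ 10.2 mg/L

Effluent substrate depends only on kinetics and SRT: S = K_s(1 + k_d θ_c) / [θ_c(Yk − k_d) − 1] = 77.7 × (1 + 0.0595 × 4.99) / [4.99 × (0.452 × 4.95 − 0.0595) − 1] = 100.8 / 9.868 = 10.21 mg/L.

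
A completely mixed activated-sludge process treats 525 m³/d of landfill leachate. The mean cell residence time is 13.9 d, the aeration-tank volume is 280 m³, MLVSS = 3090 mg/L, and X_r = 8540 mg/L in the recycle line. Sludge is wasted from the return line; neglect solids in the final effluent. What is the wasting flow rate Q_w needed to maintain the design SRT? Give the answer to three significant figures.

Q_w ≈ 7.29 m³/d

θ_c = V·X/(Q_w·X_r) when wasting from the recycle, so Q_w = V·X/(θ_c·X_r) = 280.0 × 3090 / (13.9 × 8540) = 7.289 m³/d.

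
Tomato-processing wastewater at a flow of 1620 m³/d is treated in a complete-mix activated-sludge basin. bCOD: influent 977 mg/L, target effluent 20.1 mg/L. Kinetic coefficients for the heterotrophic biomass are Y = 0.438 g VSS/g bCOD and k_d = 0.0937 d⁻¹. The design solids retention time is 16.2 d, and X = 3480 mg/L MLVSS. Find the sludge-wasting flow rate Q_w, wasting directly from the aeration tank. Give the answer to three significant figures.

Q_w ≈ 77.5 m³/d

From the SRT design equation V = Y Q (S₀−S) θ_c / [X (1 + k_d θ_c)] = 0.438 × 1620 × (977 − 20.1) × 16.2 / [3480 × (1 + 0.0937 × 16.2)] = 1.1×10^7 / 8762 = 1255 m³.
Wasting from the aeration tank: Q_w = V / θ_c = 1255 / 16.2 = 77.49 m³/d.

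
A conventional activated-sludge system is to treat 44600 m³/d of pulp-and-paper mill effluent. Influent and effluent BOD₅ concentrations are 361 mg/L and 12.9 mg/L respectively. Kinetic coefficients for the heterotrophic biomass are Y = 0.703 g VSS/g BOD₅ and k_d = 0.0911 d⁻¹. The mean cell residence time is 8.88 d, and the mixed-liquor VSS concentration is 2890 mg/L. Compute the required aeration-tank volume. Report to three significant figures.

From the SRT design equation V = Y Q (S₀−S) θ_c / [X (1 + k_d θ_c)] = 0.703 × 44600 × (361 − 12.9) × 8.88 / [2890 × (1 + 0.0911 × 8.88)] = 9.69×10^7 / 5228 = 18539 m³.

V ≈ 18500 m³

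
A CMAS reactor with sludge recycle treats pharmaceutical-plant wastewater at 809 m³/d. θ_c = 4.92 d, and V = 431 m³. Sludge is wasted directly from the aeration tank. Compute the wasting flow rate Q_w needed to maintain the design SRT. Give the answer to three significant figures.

With mixed-liquor wasting, θ_c = V/Q_w, so Q_w = V/θ_c = 431.0/4.92 = 87.60 m³/d.

Q_w ≈ 87.6 m³/d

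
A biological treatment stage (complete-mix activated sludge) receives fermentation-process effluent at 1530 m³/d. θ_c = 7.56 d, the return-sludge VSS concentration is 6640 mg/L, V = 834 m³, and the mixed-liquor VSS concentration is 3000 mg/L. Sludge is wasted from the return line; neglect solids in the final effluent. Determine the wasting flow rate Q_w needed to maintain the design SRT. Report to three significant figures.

Q_w ≈ 49.8 m³/d

Q_w = (V·X)/(θ_c X_r) = 834.0 × 3000 / (7.56 × 6640) = 49.84 m³/d.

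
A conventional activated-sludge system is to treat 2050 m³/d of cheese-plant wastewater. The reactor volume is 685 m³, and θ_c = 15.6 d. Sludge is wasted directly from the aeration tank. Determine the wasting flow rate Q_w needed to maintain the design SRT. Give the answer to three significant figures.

Wasting from the aeration tank: Q_w = V / θ_c = 685.0 / 15.6 = 43.91 m³/d.

Q_w ≈ 43.9 m³/d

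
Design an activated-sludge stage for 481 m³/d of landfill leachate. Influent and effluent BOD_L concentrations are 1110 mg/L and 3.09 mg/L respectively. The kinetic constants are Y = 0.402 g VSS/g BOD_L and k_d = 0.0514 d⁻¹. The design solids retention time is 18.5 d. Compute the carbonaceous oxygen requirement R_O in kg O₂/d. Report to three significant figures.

Correct the yield for decay: Y_obs = Y/(1 + k_d θ_c) = 0.402 / (1 + 0.0514 × 18.5) = 0.402 / 1.951 = 0.2061.
Q·(S₀ − S) = 481 × (1110 − 3.09) × 10⁻³ = 532.4 kg/d removed.
Biomass synthesised: P_X = Y_obs × 532.4 = 109.7 kg VSS/d.
R_O = Q·ΔS − 1.42 P_X = 532.4 − 155.8 = 376.6 kg O₂/d.

R_O ≈ 377 kg O₂/d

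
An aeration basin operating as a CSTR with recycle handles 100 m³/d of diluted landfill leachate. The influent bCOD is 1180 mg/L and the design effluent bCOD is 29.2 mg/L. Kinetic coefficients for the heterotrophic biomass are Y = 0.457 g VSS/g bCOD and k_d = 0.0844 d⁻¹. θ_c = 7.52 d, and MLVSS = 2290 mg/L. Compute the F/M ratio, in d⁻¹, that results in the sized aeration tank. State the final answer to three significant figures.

F/M ≈ 0.488 d⁻¹

Steady-state biomass mass balance: V·X·(1 + k_d·θ_c) = Y·Q·(S₀ − S)·θ_c, so V = 0.457 × 100 × (1180 − 29.2) × 7.52 / [2290 × (1 + 0.0844 × 7.52)] = 3.95×10^5 / 3743 = 105.6 m³.
F/M = Q·S₀ / (V·X) = 100 × 1180 / (105.6 × 2290) = 0.4877 g bCOD·(g VSS·d)⁻¹.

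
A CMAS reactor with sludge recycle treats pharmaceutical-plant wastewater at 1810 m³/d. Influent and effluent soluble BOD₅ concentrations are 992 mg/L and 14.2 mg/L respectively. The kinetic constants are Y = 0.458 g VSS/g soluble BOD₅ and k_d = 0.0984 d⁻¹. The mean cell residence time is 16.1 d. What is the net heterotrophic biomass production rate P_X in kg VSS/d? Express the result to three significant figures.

P_X ≈ 314 kg VSS/d

The observed yield is Y_obs = Y/(1 + k_d·θ_c) = 0.458 / (1 + 0.0984 × 16.1) = 0.458 / 2.584 = 0.1772 g VSS per g soluble BOD₅ removed.
Mass of soluble BOD₅ removed per day: Q(S₀ − S) = 1810 × 977.8 g/m³ = 1770 kg/d.
P_X = Y_obs · Q(S₀ − S) = 0.1772 × 1770 = 313.7 kg VSS/d.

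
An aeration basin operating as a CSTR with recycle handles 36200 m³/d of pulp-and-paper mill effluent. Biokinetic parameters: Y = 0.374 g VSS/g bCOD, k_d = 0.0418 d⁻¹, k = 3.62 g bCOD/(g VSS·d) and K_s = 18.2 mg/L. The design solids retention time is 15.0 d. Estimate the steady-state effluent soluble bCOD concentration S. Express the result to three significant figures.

S ≈ 1.59 mg/L

From the Monod/SRT balance for a CMAS, S = K_s·(1+k_d θ_c)/[θ_c·(Y k − k_d) − 1] = 18.2 × (1 + 0.0418 × 15.0) / [15.0 × (0.374 × 3.62 − 0.0418) − 1] = 29.61 / 18.68 = 1.585 mg/L.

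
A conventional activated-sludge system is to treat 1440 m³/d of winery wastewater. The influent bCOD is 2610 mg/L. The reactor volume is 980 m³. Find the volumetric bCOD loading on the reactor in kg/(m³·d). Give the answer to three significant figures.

Applied bCOD load per unit volume = Q·S₀/V = (1440 × 2610/1000)/980.0 = 3.835 kg bCOD·m⁻³·d⁻¹.

L_v ≈ 3.84 kg bCOD/(m³·d)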